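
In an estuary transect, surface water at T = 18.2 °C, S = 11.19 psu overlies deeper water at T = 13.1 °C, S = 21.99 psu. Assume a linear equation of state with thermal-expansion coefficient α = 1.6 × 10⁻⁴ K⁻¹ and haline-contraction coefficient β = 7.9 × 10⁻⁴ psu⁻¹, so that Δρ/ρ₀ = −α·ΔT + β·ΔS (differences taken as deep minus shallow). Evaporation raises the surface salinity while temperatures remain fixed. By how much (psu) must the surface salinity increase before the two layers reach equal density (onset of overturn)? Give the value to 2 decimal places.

Neutral buoyancy requires −α(T_deep − T_surf) + β(S_deep − S_surf′) = 0.
S_surf′ = S_deep − (α/β)·ΔT = 21.99 − (1.6 × 10⁻⁴/7.9 × 10⁻⁴)·(-5.1) = 23.0229 psu.
Increase required: 23.0229 − 11.19 = 11.8329 psu.

11.83 psu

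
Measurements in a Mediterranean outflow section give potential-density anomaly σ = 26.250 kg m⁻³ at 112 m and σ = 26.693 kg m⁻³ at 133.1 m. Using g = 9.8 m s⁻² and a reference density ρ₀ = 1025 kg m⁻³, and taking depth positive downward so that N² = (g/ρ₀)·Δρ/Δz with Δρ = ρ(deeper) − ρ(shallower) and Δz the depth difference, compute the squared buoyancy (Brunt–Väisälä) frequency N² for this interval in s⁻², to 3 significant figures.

2.01 × 10⁻⁴ s⁻²

Δρ = 1026.693 − 1026.250 = 0.443 kg m⁻³ over Δz = 133.1 − 112 = 21.1 m.
N² = (9.8/1025) × (0.443/21.1) = 2.0074 × 10⁻⁴ s⁻² ≈ 2.01 × 10⁻⁴ s⁻².
A positive N² confirms static stability across the interval.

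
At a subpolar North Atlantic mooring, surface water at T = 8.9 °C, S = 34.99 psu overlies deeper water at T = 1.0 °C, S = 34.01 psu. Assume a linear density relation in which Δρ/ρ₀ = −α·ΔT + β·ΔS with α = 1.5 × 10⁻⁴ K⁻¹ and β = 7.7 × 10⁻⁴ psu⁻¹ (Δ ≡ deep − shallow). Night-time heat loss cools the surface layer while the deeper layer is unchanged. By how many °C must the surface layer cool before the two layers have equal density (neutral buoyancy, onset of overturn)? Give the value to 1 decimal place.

Neutral buoyancy requires Δρ = 0, i.e. −α(T_deep − T_surf′) + β(S_deep − S_surf) = 0.
T_surf′ = T_deep − (β/α)·ΔS = 1.0 − (7.7 × 10⁻⁴/1.5 × 10⁻⁴)·(-0.98) = 6.031 °C.
Cooling required: 8.9 − (6.031) = 2.869 °C.

2.9 °C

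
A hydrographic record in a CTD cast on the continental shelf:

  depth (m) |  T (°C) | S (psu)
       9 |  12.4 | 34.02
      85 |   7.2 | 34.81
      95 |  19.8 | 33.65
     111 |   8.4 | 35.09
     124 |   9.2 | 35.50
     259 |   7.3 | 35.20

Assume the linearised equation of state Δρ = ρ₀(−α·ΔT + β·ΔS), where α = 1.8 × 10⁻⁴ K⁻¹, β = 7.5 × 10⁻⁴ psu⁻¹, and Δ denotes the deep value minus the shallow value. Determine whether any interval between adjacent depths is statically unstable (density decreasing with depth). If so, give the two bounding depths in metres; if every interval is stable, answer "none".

85–95 m

Evaluate Δρ/ρ₀ = −αΔT + βΔS across each adjacent pair:
  9–85 m: −αΔT+βΔS = −(1.8 × 10⁻⁴)(-5.2)+(7.5 × 10⁻⁴)(+0.79) = 1.5 × 10⁻³ → stable
  85–95 m: −αΔT+βΔS = −(1.8 × 10⁻⁴)(+12.6)+(7.5 × 10⁻⁴)(-1.16) = -3.1 × 10⁻³ → UNSTABLE
  95–111 m: −αΔT+βΔS = −(1.8 × 10⁻⁴)(-11.4)+(7.5 × 10⁻⁴)(+1.44) = 3.1 × 10⁻³ → stable
  111–124 m: −αΔT+βΔS = −(1.8 × 10⁻⁴)(+0.8)+(7.5 × 10⁻⁴)(+0.41) = 1.6 × 10⁻⁴ → stable
  124–259 m: −αΔT+βΔS = −(1.8 × 10⁻⁴)(-1.9)+(7.5 × 10⁻⁴)(-0.30) = 1.2 × 10⁻⁴ → stable
The 85–95 m interval has Δρ < 0: lighter water underlies denser water.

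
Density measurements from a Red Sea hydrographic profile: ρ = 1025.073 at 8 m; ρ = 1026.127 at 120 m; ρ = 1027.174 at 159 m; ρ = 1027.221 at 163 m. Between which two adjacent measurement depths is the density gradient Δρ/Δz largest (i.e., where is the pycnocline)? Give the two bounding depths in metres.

Compute the density gradient over each adjacent pair:
  8–120 m: Δρ/Δz = 1.054/112 = 9.4 × 10⁻³ kg m⁻⁴
  120–159 m: Δρ/Δz = 1.047/39 = 0.027 kg m⁻⁴
  159–163 m: Δρ/Δz = 0.047/4 = 0.012 kg m⁻⁴
The largest gradient is in the 120–159 m interval — the pycnocline.

120–159 m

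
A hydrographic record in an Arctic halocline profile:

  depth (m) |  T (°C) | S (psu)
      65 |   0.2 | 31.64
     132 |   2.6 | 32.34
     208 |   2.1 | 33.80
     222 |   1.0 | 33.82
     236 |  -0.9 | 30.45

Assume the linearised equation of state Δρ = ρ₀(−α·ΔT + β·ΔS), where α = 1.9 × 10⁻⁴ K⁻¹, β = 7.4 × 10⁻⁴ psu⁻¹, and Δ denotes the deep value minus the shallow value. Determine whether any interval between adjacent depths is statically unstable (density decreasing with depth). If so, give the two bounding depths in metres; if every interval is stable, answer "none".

Evaluate Δρ/ρ₀ = −αΔT + βΔS across each adjacent pair:
  65–132 m: −αΔT+βΔS = −(1.9 × 10⁻⁴)(+2.4)+(7.4 × 10⁻⁴)(+0.70) = 6.2 × 10⁻⁵ → stable
  132–208 m: −αΔT+βΔS = −(1.9 × 10⁻⁴)(-0.5)+(7.4 × 10⁻⁴)(+1.46) = 1.2 × 10⁻³ → stable
  208–222 m: −αΔT+βΔS = −(1.9 × 10⁻⁴)(-1.1)+(7.4 × 10⁻⁴)(+0.02) = 2.2 × 10⁻⁴ → stable
  222–236 m: −αΔT+βΔS = −(1.9 × 10⁻⁴)(-1.9)+(7.4 × 10⁻⁴)(-3.37) = -2.1 × 10⁻³ → UNSTABLE
The 222–236 m interval has Δρ < 0: lighter water underlies denser water.

222–236 m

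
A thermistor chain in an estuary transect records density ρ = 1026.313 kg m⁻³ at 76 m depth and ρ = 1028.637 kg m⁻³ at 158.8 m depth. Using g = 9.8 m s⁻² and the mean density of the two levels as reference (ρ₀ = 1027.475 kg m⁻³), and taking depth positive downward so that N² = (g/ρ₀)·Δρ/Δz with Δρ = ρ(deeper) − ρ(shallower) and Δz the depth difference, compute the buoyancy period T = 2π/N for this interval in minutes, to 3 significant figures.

Δρ = 1028.637 − 1026.313 = 2.324 kg m⁻³ over Δz = 158.8 − 76 = 82.8 m.
N² = (9.8/1027.475) × (2.324/82.8) = 2.6771 × 10⁻⁴ s⁻².
N = √(2.6771 × 10⁻⁴) = 0.016362 rad s⁻¹, so T = 2π/N = 384.01 s = 6.4002 min ≈ 6.40 min.

6.40 min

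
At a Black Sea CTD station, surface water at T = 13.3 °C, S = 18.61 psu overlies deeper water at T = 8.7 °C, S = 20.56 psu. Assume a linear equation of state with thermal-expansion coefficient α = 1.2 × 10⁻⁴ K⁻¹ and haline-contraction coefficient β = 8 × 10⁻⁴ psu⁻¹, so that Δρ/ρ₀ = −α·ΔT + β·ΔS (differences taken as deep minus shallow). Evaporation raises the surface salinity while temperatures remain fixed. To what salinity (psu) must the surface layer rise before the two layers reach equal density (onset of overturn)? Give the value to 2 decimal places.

Neutral buoyancy requires −α(T_deep − T_surf) + β(S_deep − S_surf′) = 0.
S_surf′ = S_deep − (α/β)·ΔT = 20.56 − (1.2 × 10⁻⁴/8 × 10⁻⁴)·(-4.6) = 21.2500 psu.
Increase required: 21.2500 − 18.61 = 2.6400 psu.

21.25 psu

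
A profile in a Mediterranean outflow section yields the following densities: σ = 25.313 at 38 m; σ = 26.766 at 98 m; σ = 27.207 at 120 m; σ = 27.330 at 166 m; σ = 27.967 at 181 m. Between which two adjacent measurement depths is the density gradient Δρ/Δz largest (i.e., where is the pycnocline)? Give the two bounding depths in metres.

166–181 m

Compute the density gradient over each adjacent pair:
  38–98 m: Δρ/Δz = 1.453/60 = 0.024 kg m⁻⁴
  98–120 m: Δρ/Δz = 0.441/22 = 0.020 kg m⁻⁴
  120–166 m: Δρ/Δz = 0.123/46 = 2.7 × 10⁻³ kg m⁻⁴
  166–181 m: Δρ/Δz = 0.637/15 = 0.042 kg m⁻⁴
The largest gradient is in the 166–181 m interval — the pycnocline.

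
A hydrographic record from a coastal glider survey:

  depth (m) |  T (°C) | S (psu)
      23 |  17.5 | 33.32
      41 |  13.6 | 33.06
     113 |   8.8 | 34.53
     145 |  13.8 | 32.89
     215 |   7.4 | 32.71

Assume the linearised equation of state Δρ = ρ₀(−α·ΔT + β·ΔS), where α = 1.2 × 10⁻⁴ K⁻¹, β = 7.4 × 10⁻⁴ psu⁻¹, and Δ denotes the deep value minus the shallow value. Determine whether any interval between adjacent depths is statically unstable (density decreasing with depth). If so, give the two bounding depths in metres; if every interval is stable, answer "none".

113–145 m

Evaluate Δρ/ρ₀ = −αΔT + βΔS across each adjacent pair:
  23–41 m: −αΔT+βΔS = −(1.2 × 10⁻⁴)(-3.9)+(7.4 × 10⁻⁴)(-0.26) = 2.8 × 10⁻⁴ → stable
  41–113 m: −αΔT+βΔS = −(1.2 × 10⁻⁴)(-4.8)+(7.4 × 10⁻⁴)(+1.47) = 1.7 × 10⁻³ → stable
  113–145 m: −αΔT+βΔS = −(1.2 × 10⁻⁴)(+5.0)+(7.4 × 10⁻⁴)(-1.64) = -1.8 × 10⁻³ → UNSTABLE
  145–215 m: −αΔT+βΔS = −(1.2 × 10⁻⁴)(-6.4)+(7.4 × 10⁻⁴)(-0.18) = 6.3 × 10⁻⁴ → stable
The 113–145 m interval has Δρ < 0: lighter water underlies denser water.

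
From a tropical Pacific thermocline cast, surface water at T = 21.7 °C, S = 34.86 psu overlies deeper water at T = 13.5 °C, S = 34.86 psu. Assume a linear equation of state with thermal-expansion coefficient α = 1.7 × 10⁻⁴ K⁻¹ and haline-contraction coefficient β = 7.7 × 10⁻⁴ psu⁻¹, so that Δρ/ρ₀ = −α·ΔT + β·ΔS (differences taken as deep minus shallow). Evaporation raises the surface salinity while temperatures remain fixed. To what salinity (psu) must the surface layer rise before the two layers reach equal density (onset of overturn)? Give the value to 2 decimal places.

Neutral buoyancy requires −α(T_deep − T_surf) + β(S_deep − S_surf′) = 0.
S_surf′ = S_deep − (α/β)·ΔT = 34.86 − (1.7 × 10⁻⁴/7.7 × 10⁻⁴)·(-8.2) = 36.6704 psu.
Increase required: 36.6704 − 34.86 = 1.8104 psu.

36.67 psu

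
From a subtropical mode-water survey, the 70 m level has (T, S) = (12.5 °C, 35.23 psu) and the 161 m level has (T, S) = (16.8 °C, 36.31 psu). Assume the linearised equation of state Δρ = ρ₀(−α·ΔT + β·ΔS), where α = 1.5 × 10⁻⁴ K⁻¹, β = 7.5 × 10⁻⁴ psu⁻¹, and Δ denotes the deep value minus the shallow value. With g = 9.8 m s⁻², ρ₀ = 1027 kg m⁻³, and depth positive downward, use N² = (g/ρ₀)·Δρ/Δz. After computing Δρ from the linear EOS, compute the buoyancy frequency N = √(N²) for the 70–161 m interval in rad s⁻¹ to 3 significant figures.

ΔT = +4.3 K, ΔS = +1.08 psu (deep − shallow).
Δρ/ρ₀ = −αΔT + βΔS = -6.45 × 10⁻⁴ + 8.10 × 10⁻⁴ = 1.65 × 10⁻⁴, so Δρ ≈ 0.1695 kg m⁻³.
N² = (g/ρ₀)·Δρ/Δz = g·(Δρ/ρ₀)/Δz = 9.8 × 1.65 × 10⁻⁴ / 91 = 1.7769 × 10⁻⁵ s⁻².
N = √(1.7769 × 10⁻⁵) = 4.2153 × 10⁻³ rad s⁻¹ ≈ 4.22 × 10⁻³ rad s⁻¹.

4.22 × 10⁻³ rad s⁻¹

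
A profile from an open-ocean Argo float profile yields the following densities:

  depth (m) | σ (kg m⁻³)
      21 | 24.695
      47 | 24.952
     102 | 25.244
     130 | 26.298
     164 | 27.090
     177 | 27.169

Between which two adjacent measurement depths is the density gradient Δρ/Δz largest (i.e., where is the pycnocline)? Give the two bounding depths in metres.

102–130 m

Compute the density gradient over each adjacent pair:
  21–47 m: Δρ/Δz = 0.257/26 = 9.9 × 10⁻³ kg m⁻⁴
  47–102 m: Δρ/Δz = 0.292/55 = 5.3 × 10⁻³ kg m⁻⁴
  102–130 m: Δρ/Δz = 1.054/28 = 0.038 kg m⁻⁴
  130–164 m: Δρ/Δz = 0.792/34 = 0.023 kg m⁻⁴
  164–177 m: Δρ/Δz = 0.079/13 = 6.1 × 10⁻³ kg m⁻⁴
The largest gradient is in the 102–130 m interval — the pycnocline.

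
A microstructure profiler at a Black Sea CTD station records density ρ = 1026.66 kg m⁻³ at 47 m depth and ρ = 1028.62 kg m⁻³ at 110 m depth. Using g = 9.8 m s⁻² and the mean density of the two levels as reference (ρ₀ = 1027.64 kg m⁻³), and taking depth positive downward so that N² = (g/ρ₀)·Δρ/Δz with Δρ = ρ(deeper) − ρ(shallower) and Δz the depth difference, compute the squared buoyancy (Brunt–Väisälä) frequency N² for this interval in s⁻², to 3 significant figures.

Δρ = 1028.62 − 1026.66 = 1.96 kg m⁻³ over Δz = 110 − 47 = 63 m.
N² = (9.8/1027.64) × (1.96/63) = 2.9669 × 10⁻⁴ s⁻² ≈ 2.97 × 10⁻⁴ s⁻².

2.97 × 10⁻⁴ s⁻²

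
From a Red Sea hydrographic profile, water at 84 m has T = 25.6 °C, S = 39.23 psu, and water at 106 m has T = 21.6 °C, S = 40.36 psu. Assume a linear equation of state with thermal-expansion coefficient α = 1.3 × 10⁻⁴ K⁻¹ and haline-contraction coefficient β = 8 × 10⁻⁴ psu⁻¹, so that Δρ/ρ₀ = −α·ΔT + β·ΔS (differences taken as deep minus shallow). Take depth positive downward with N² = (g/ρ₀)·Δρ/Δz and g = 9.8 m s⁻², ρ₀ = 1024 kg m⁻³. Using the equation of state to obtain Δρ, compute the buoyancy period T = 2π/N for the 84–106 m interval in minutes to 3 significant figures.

4.16 min

ΔT = -4.0 K, ΔS = +1.13 psu (deep − shallow).
Δρ/ρ₀ = −αΔT + βΔS = 5.20 × 10⁻⁴ + 9.04 × 10⁻⁴ = 1.424 × 10⁻³, so Δρ ≈ 1.458 kg m⁻³.
N² = (g/ρ₀)·Δρ/Δz = g·(Δρ/ρ₀)/Δz = 9.8 × 1.424 × 10⁻³ / 22 = 6.3433 × 10⁻⁴ s⁻².
N = √(6.3433 × 10⁻⁴) = 0.025186 rad s⁻¹ → T = 2π/N = 249.47 s = 4.1578 min ≈ 4.16 min.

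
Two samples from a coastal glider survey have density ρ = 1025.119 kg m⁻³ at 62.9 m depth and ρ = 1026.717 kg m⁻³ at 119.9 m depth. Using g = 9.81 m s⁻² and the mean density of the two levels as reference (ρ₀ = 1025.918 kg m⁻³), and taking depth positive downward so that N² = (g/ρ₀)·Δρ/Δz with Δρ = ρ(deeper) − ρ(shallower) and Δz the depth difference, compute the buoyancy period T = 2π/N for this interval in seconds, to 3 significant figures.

384 s

Δρ = 1026.717 − 1025.119 = 1.598 kg m⁻³ over Δz = 119.9 − 62.9 = 57 m.
N² = (9.81/1025.918) × (1.598/57) = 2.6808 × 10⁻⁴ s⁻².
N = √(2.6808 × 10⁻⁴) = 0.016373 rad s⁻¹, so T = 2π/N = 383.75 s ≈ 384 s.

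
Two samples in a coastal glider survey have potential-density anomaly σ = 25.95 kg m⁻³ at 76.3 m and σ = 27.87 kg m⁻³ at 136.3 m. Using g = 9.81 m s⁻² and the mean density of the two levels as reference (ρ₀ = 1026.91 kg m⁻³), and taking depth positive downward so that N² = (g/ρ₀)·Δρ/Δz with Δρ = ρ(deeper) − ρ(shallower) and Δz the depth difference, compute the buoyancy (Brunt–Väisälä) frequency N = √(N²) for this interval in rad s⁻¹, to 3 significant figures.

Δρ = 1027.87 − 1025.95 = 1.92 kg m⁻³ over Δz = 136.3 − 76.3 = 60 m.
N² = (9.81/1026.91) × (1.92/60) = 3.0569 × 10⁻⁴ s⁻².
N = √(3.0569 × 10⁻⁴) = 0.017484 rad s⁻¹ ≈ 0.0175 rad s⁻¹.

0.0175 rad s⁻¹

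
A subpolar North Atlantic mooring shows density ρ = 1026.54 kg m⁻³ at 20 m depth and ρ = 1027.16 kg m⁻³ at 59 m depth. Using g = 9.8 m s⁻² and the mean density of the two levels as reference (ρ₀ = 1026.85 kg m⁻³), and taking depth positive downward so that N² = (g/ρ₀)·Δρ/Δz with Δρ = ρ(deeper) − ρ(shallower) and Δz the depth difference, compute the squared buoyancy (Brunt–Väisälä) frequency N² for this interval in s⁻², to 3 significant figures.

Δρ = 1027.16 − 1026.54 = 0.62 kg m⁻³ over Δz = 59 − 20 = 39 m.
N² = (9.8/1026.85) × (0.62/39) = 1.5172 × 10⁻⁴ s⁻² ≈ 1.52 × 10⁻⁴ s⁻².

1.52 × 10⁻⁴ s⁻²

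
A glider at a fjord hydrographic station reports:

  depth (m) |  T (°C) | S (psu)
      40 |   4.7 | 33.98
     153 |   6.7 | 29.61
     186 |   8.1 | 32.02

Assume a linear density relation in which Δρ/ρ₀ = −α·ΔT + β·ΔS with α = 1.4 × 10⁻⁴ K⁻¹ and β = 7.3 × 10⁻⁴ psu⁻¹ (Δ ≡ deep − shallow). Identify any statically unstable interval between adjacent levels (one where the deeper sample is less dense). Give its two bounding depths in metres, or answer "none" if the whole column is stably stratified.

Evaluate Δρ/ρ₀ = −αΔT + βΔS across each adjacent pair:
  40–153 m: −αΔT+βΔS = −(1.4 × 10⁻⁴)(+2.0)+(7.3 × 10⁻⁴)(-4.37) = -3.5 × 10⁻³ → UNSTABLE
  153–186 m: −αΔT+βΔS = −(1.4 × 10⁻⁴)(+1.4)+(7.3 × 10⁻⁴)(+2.41) = 1.6 × 10⁻³ → stable
The 40–153 m interval has Δρ < 0: lighter water underlies denser water.

40–153 m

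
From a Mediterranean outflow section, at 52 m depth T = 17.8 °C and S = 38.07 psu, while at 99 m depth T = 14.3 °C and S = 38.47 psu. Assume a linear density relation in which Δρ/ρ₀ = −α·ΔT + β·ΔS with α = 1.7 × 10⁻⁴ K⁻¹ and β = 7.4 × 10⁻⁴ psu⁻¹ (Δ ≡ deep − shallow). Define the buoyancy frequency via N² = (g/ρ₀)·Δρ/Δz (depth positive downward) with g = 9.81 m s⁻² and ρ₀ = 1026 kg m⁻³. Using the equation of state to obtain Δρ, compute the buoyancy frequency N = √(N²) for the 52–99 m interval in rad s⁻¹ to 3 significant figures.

ΔT = -3.5 K, ΔS = +0.40 psu (deep − shallow).
Δρ/ρ₀ = −αΔT + βΔS = 5.95 × 10⁻⁴ + 2.96 × 10⁻⁴ = 8.91 × 10⁻⁴, so Δρ ≈ 0.9142 kg m⁻³.
N² = (g/ρ₀)·Δρ/Δz = g·(Δρ/ρ₀)/Δz = 9.81 × 8.91 × 10⁻⁴ / 47 = 1.8597 × 10⁻⁴ s⁻².
N = √(1.8597 × 10⁻⁴) = 0.013637 rad s⁻¹ ≈ 0.0136 rad s⁻¹.

0.0136 rad s⁻¹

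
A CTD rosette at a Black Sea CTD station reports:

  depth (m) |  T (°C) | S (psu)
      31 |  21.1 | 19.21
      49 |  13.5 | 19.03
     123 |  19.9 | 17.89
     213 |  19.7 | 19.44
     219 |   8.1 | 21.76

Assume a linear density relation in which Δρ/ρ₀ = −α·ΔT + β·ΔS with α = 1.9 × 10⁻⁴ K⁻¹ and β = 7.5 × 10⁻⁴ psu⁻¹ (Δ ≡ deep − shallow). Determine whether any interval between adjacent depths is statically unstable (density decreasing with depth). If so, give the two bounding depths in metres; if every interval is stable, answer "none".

49–123 m

Evaluate Δρ/ρ₀ = −αΔT + βΔS across each adjacent pair:
  31–49 m: −αΔT+βΔS = −(1.9 × 10⁻⁴)(-7.6)+(7.5 × 10⁻⁴)(-0.18) = 1.3 × 10⁻³ → stable
  49–123 m: −αΔT+βΔS = −(1.9 × 10⁻⁴)(+6.4)+(7.5 × 10⁻⁴)(-1.14) = -2.1 × 10⁻³ → UNSTABLE
  123–213 m: −αΔT+βΔS = −(1.9 × 10⁻⁴)(-0.2)+(7.5 × 10⁻⁴)(+1.55) = 1.2 × 10⁻³ → stable
  213–219 m: −αΔT+βΔS = −(1.9 × 10⁻⁴)(-11.6)+(7.5 × 10⁻⁴)(+2.32) = 3.9 × 10⁻³ → stable
The 49–123 m interval has Δρ < 0: lighter water underlies denser water.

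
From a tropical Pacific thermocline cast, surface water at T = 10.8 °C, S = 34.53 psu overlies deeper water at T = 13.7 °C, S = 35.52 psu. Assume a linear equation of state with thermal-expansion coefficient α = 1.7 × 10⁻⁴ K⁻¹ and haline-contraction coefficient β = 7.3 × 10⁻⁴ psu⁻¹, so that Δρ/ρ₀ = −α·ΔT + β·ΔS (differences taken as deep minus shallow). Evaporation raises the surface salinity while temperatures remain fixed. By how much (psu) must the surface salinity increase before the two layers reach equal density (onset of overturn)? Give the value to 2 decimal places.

Neutral buoyancy requires −α(T_deep − T_surf) + β(S_deep − S_surf′) = 0.
S_surf′ = S_deep − (α/β)·ΔT = 35.52 − (1.7 × 10⁻⁴/7.3 × 10⁻⁴)·(+2.9) = 34.8447 psu.
Increase required: 34.8447 − 34.53 = 0.3147 psu.

0.31 psu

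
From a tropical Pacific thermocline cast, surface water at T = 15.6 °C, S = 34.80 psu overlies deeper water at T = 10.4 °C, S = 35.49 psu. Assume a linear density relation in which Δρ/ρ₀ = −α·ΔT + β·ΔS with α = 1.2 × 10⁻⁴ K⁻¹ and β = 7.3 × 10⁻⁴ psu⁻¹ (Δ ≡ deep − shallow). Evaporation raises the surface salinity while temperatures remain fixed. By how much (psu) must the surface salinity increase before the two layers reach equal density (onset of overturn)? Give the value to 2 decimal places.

1.54 psu

Neutral buoyancy requires −α(T_deep − T_surf) + β(S_deep − S_surf′) = 0.
S_surf′ = S_deep − (α/β)·ΔT = 35.49 − (1.2 × 10⁻⁴/7.3 × 10⁻⁴)·(-5.2) = 36.3448 psu.
Increase required: 36.3448 − 34.80 = 1.5448 psu.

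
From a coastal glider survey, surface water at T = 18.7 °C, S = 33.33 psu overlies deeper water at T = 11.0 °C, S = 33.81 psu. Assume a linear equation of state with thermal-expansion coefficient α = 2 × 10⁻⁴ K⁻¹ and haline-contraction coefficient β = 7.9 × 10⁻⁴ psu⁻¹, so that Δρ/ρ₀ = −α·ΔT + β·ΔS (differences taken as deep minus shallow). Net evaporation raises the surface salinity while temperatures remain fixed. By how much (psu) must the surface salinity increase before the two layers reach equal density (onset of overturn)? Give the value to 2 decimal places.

2.43 psu

Neutral buoyancy requires −α(T_deep − T_surf) + β(S_deep − S_surf′) = 0.
S_surf′ = S_deep − (α/β)·ΔT = 33.81 − (2 × 10⁻⁴/7.9 × 10⁻⁴)·(-7.7) = 35.7594 psu.
Increase required: 35.7594 − 33.33 = 2.4294 psu.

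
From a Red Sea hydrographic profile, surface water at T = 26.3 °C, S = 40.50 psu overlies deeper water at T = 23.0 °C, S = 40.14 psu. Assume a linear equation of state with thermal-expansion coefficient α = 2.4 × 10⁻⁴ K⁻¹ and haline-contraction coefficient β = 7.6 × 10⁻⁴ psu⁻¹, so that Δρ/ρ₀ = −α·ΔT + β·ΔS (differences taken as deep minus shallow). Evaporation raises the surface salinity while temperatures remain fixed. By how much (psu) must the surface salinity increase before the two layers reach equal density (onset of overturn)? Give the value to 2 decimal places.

0.68 psu

Neutral buoyancy requires −α(T_deep − T_surf) + β(S_deep − S_surf′) = 0.
S_surf′ = S_deep − (α/β)·ΔT = 40.14 − (2.4 × 10⁻⁴/7.6 × 10⁻⁴)·(-3.3) = 41.1821 psu.
Increase required: 41.1821 − 40.50 = 0.6821 psu.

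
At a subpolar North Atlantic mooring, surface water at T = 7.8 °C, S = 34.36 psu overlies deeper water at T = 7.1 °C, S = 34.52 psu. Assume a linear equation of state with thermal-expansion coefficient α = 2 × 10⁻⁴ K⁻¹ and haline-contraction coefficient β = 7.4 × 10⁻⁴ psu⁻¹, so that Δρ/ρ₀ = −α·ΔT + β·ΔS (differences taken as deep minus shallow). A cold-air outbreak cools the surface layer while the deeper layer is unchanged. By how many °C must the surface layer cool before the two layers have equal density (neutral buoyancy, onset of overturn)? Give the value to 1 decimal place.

Neutral buoyancy requires Δρ = 0, i.e. −α(T_deep − T_surf′) + β(S_deep − S_surf) = 0.
T_surf′ = T_deep − (β/α)·ΔS = 7.1 − (7.4 × 10⁻⁴/2 × 10⁻⁴)·(+0.16) = 6.508 °C.
Cooling required: 7.8 − (6.508) = 1.292 °C.

1.3 °C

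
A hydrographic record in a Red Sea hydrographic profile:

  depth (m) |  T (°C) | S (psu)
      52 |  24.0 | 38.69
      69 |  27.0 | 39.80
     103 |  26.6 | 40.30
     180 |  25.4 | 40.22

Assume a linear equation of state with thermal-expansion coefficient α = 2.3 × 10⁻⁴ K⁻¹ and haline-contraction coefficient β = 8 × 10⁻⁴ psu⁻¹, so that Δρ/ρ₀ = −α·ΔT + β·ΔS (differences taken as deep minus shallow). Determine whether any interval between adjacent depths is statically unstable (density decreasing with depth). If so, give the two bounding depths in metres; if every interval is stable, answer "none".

none

Evaluate Δρ/ρ₀ = −αΔT + βΔS across each adjacent pair:
  52–69 m: −αΔT+βΔS = −(2.3 × 10⁻⁴)(+3.0)+(8 × 10⁻⁴)(+1.11) = 2.0 × 10⁻⁴ → stable
  69–103 m: −αΔT+βΔS = −(2.3 × 10⁻⁴)(-0.4)+(8 × 10⁻⁴)(+0.50) = 4.9 × 10⁻⁴ → stable
  103–180 m: −αΔT+βΔS = −(2.3 × 10⁻⁴)(-1.2)+(8 × 10⁻⁴)(-0.08) = 2.1 × 10⁻⁴ → stable
Every interval has Δρ > 0: the column is stably stratified throughout.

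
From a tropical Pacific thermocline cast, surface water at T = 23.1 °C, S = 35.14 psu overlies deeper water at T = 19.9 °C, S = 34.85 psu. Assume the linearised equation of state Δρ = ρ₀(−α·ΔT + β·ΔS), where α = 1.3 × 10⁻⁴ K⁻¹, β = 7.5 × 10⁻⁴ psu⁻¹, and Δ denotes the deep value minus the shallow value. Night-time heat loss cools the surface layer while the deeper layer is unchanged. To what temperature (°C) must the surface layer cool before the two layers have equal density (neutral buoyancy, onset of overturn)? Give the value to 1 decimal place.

21.6 °C

Neutral buoyancy requires Δρ = 0, i.e. −α(T_deep − T_surf′) + β(S_deep − S_surf) = 0.
T_surf′ = T_deep − (β/α)·ΔS = 19.9 − (7.5 × 10⁻⁴/1.3 × 10⁻⁴)·(-0.29) = 21.573 °C.
Cooling required: 23.1 − (21.573) = 1.527 °C.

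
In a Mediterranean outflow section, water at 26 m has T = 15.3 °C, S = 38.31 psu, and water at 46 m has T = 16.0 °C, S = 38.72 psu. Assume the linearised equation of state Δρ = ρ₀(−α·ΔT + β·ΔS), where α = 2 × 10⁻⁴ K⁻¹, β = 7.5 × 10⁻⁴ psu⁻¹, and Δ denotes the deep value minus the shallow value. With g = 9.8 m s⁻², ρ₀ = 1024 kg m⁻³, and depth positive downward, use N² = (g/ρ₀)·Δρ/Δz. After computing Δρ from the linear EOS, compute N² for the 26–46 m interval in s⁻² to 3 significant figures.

ΔT = +0.7 K, ΔS = +0.41 psu (deep − shallow).
Δρ/ρ₀ = −αΔT + βΔS = -1.40 × 10⁻⁴ + 3.075 × 10⁻⁴ = 1.675 × 10⁻⁴, so Δρ ≈ 0.1715 kg m⁻³.
N² = (g/ρ₀)·Δρ/Δz = g·(Δρ/ρ₀)/Δz = 9.8 × 1.675 × 10⁻⁴ / 20 = 8.2075 × 10⁻⁵ s⁻² ≈ 8.21 × 10⁻⁵ s⁻².

8.21 × 10⁻⁵ s⁻²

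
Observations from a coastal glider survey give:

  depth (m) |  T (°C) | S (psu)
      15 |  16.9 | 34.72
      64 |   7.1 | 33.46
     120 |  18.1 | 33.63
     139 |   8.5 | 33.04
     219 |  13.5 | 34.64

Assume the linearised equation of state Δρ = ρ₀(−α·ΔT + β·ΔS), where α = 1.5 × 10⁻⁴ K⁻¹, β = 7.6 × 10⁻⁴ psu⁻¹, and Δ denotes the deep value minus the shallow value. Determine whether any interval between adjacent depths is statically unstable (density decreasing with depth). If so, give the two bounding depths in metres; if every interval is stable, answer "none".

64–120 m

Evaluate Δρ/ρ₀ = −αΔT + βΔS across each adjacent pair:
  15–64 m: −αΔT+βΔS = −(1.5 × 10⁻⁴)(-9.8)+(7.6 × 10⁻⁴)(-1.26) = 5.1 × 10⁻⁴ → stable
  64–120 m: −αΔT+βΔS = −(1.5 × 10⁻⁴)(+11.0)+(7.6 × 10⁻⁴)(+0.17) = -1.5 × 10⁻³ → UNSTABLE
  120–139 m: −αΔT+βΔS = −(1.5 × 10⁻⁴)(-9.6)+(7.6 × 10⁻⁴)(-0.59) = 9.9 × 10⁻⁴ → stable
  139–219 m: −αΔT+βΔS = −(1.5 × 10⁻⁴)(+5.0)+(7.6 × 10⁻⁴)(+1.60) = 4.7 × 10⁻⁴ → stable
The 64–120 m interval has Δρ < 0: lighter water underlies denser water.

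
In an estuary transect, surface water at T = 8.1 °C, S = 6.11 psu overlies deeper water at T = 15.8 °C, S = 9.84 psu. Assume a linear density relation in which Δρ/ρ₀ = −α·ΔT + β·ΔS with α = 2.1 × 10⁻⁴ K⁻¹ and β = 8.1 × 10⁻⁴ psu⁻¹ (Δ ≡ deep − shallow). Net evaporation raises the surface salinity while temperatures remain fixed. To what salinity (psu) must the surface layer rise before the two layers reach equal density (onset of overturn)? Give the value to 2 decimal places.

Neutral buoyancy requires −α(T_deep − T_surf) + β(S_deep − S_surf′) = 0.
S_surf′ = S_deep − (α/β)·ΔT = 9.84 − (2.1 × 10⁻⁴/8.1 × 10⁻⁴)·(+7.7) = 7.8437 psu.
Increase required: 7.8437 − 6.11 = 1.7337 psu.

7.84 psu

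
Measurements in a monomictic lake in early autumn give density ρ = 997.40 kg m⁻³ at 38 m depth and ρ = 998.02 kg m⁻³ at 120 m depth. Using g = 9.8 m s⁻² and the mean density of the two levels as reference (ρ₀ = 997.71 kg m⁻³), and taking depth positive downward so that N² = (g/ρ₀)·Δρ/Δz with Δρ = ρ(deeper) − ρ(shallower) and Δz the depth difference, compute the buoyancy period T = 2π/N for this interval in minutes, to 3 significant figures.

12.2 min

Δρ = 998.02 − 997.40 = 0.62 kg m⁻³ over Δz = 120 − 38 = 82 m.
N² = (9.8/997.71) × (0.62/82) = 7.4268 × 10⁻⁵ s⁻².
N = √(7.4268 × 10⁻⁵) = 8.6179 × 10⁻³ rad s⁻¹, so T = 2π/N = 729.09 s = 12.152 min ≈ 12.2 min.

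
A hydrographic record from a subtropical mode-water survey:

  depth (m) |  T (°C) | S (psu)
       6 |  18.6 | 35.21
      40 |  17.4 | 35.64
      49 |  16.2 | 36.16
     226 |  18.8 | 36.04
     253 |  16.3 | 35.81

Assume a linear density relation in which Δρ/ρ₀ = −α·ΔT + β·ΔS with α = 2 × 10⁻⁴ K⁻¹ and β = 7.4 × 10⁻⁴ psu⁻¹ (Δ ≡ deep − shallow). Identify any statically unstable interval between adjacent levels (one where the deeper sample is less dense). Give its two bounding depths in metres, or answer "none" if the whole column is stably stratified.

49–226 m

Evaluate Δρ/ρ₀ = −αΔT + βΔS across each adjacent pair:
  6–40 m: −αΔT+βΔS = −(2 × 10⁻⁴)(-1.2)+(7.4 × 10⁻⁴)(+0.43) = 5.6 × 10⁻⁴ → stable
  40–49 m: −αΔT+βΔS = −(2 × 10⁻⁴)(-1.2)+(7.4 × 10⁻⁴)(+0.52) = 6.2 × 10⁻⁴ → stable
  49–226 m: −αΔT+βΔS = −(2 × 10⁻⁴)(+2.6)+(7.4 × 10⁻⁴)(-0.12) = -6.1 × 10⁻⁴ → UNSTABLE
  226–253 m: −αΔT+βΔS = −(2 × 10⁻⁴)(-2.5)+(7.4 × 10⁻⁴)(-0.23) = 3.3 × 10⁻⁴ → stable
The 49–226 m interval has Δρ < 0: lighter water underlies denser water.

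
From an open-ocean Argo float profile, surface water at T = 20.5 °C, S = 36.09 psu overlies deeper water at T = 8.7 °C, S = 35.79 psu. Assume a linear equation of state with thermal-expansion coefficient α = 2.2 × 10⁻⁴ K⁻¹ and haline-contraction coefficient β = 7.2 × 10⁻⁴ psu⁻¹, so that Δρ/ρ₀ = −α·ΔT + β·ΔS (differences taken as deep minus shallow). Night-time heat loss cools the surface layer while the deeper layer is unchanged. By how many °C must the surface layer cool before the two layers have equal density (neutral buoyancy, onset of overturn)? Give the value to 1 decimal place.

10.8 °C

Neutral buoyancy requires Δρ = 0, i.e. −α(T_deep − T_surf′) + β(S_deep − S_surf) = 0.
T_surf′ = T_deep − (β/α)·ΔS = 8.7 − (7.2 × 10⁻⁴/2.2 × 10⁻⁴)·(-0.30) = 9.682 °C.
Cooling required: 20.5 − (9.682) = 10.818 °C.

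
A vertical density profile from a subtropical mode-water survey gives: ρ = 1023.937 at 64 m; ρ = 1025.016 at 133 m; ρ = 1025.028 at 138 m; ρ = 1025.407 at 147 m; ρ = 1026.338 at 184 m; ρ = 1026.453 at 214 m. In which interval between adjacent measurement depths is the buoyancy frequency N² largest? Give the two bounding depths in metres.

Compute the density gradient over each adjacent pair:
  64–133 m: Δρ/Δz = 1.079/69 = 0.016 kg m⁻⁴
  133–138 m: Δρ/Δz = 0.012/5 = 2.4 × 10⁻³ kg m⁻⁴
  138–147 m: Δρ/Δz = 0.379/9 = 0.042 kg m⁻⁴
  147–184 m: Δρ/Δz = 0.931/37 = 0.025 kg m⁻⁴
  184–214 m: Δρ/Δz = 0.115/30 = 3.8 × 10⁻³ kg m⁻⁴
The largest gradient is in the 138–147 m interval — the pycnocline.

138–147 m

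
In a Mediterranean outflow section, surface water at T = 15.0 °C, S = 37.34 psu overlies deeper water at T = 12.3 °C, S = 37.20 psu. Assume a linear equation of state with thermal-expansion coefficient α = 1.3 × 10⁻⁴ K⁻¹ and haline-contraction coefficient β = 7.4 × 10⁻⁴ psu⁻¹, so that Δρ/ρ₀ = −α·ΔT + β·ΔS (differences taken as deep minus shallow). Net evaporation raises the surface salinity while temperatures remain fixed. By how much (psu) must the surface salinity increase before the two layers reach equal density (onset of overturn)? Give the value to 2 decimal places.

Neutral buoyancy requires −α(T_deep − T_surf) + β(S_deep − S_surf′) = 0.
S_surf′ = S_deep − (α/β)·ΔT = 37.20 − (1.3 × 10⁻⁴/7.4 × 10⁻⁴)·(-2.7) = 37.6743 psu.
Increase required: 37.6743 − 37.34 = 0.3343 psu.

0.33 psu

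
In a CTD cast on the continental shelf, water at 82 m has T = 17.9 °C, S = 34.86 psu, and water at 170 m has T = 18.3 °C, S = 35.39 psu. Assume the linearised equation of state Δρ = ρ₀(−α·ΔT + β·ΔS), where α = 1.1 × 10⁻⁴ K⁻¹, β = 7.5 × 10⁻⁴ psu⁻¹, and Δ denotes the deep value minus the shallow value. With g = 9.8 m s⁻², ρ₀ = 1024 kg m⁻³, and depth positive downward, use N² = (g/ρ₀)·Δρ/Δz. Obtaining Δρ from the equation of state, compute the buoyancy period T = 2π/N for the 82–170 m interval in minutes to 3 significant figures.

16.7 min

ΔT = +0.4 K, ΔS = +0.53 psu (deep − shallow).
Δρ/ρ₀ = −αΔT + βΔS = -4.40 × 10⁻⁵ + 3.975 × 10⁻⁴ = 3.535 × 10⁻⁴, so Δρ ≈ 0.3620 kg m⁻³.
N² = (g/ρ₀)·Δρ/Δz = g·(Δρ/ρ₀)/Δz = 9.8 × 3.535 × 10⁻⁴ / 88 = 3.9367 × 10⁻⁵ s⁻².
N = √(3.9367 × 10⁻⁵) = 6.2743 × 10⁻³ rad s⁻¹ → T = 2π/N = 1.0014 × 10³ s = 16.690 min ≈ 16.7 min.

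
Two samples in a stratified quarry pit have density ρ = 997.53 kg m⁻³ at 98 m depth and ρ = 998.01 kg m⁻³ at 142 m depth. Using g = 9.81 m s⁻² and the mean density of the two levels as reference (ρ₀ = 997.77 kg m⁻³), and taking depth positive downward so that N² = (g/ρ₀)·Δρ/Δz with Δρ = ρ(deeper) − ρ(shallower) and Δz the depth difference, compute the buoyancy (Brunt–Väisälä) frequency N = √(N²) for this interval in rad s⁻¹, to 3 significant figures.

Δρ = 998.01 − 997.53 = 0.48 kg m⁻³ over Δz = 142 − 98 = 44 m.
N² = (9.81/997.77) × (0.48/44) = 1.0726 × 10⁻⁴ s⁻².
N = √(1.0726 × 10⁻⁴) = 0.010357 rad s⁻¹ ≈ 0.0104 rad s⁻¹.

0.0104 rad s⁻¹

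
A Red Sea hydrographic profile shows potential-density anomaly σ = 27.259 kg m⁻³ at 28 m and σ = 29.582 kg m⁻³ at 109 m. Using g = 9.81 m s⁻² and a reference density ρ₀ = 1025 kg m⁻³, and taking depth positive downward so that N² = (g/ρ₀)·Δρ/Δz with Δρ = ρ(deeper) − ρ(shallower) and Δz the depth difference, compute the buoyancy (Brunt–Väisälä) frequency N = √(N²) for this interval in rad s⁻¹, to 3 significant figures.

Δρ = 1029.582 − 1027.259 = 2.323 kg m⁻³ over Δz = 109 − 28 = 81 m.
N² = (9.81/1025) × (2.323/81) = 2.7448 × 10⁻⁴ s⁻².
N = √(2.7448 × 10⁻⁴) = 0.016567 rad s⁻¹ ≈ 0.0166 rad s⁻¹.

0.0166 rad s⁻¹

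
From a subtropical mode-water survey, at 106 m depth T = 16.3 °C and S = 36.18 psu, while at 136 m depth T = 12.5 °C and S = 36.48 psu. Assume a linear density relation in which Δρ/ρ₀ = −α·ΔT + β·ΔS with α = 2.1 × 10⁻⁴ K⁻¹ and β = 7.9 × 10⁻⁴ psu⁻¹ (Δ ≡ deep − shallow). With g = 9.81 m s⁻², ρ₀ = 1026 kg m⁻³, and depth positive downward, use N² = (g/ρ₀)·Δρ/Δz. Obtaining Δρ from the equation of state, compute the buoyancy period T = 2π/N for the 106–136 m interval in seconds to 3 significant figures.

342 s

ΔT = -3.8 K, ΔS = +0.30 psu (deep − shallow).
Δρ/ρ₀ = −αΔT + βΔS = 7.98 × 10⁻⁴ + 2.37 × 10⁻⁴ = 1.035 × 10⁻³, so Δρ ≈ 1.062 kg m⁻³.
N² = (g/ρ₀)·Δρ/Δz = g·(Δρ/ρ₀)/Δz = 9.81 × 1.035 × 10⁻³ / 30 = 3.3844 × 10⁻⁴ s⁻².
N = √(3.3844 × 10⁻⁴) = 0.018397 rad s⁻¹ → T = 2π/N = 341.53 s ≈ 342 s.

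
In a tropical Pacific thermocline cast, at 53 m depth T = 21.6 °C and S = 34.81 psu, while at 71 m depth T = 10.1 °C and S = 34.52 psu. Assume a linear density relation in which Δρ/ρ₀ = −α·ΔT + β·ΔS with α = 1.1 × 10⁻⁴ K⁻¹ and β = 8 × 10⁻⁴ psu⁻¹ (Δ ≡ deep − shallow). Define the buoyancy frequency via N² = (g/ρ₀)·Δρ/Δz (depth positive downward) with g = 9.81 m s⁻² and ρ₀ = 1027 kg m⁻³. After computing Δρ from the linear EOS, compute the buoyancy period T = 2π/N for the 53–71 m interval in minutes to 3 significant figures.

4.41 min

ΔT = -11.5 K, ΔS = -0.29 psu (deep − shallow).
Δρ/ρ₀ = −αΔT + βΔS = 1.265 × 10⁻³ − 2.32 × 10⁻⁴ = 1.033 × 10⁻³, so Δρ ≈ 1.061 kg m⁻³.
N² = (g/ρ₀)·Δρ/Δz = g·(Δρ/ρ₀)/Δz = 9.81 × 1.033 × 10⁻³ / 18 = 5.6299 × 10⁻⁴ s⁻².
N = √(5.6299 × 10⁻⁴) = 0.023727 rad s⁻¹ → T = 2π/N = 264.81 s = 4.4135 min ≈ 4.41 min.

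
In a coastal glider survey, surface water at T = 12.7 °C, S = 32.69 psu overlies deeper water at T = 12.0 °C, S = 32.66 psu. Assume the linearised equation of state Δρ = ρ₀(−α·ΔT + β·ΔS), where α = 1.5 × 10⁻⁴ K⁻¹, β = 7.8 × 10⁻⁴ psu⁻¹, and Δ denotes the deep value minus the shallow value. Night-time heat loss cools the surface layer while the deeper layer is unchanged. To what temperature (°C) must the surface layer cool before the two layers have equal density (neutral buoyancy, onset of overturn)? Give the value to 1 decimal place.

Neutral buoyancy requires Δρ = 0, i.e. −α(T_deep − T_surf′) + β(S_deep − S_surf) = 0.
T_surf′ = T_deep − (β/α)·ΔS = 12.0 − (7.8 × 10⁻⁴/1.5 × 10⁻⁴)·(-0.03) = 12.156 °C.
Cooling required: 12.7 − (12.156) = 0.544 °C.

12.2 °C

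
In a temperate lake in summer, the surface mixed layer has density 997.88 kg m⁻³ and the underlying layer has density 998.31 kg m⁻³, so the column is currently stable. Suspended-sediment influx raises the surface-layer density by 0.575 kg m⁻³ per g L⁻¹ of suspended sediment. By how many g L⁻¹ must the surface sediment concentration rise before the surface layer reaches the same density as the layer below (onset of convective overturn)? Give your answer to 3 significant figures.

0.748 g L⁻¹

Density deficit of the surface layer: 998.31 − 997.88 = 0.43 kg m⁻³.
Required change = 0.43 / 0.575 = 0.748 g L⁻¹.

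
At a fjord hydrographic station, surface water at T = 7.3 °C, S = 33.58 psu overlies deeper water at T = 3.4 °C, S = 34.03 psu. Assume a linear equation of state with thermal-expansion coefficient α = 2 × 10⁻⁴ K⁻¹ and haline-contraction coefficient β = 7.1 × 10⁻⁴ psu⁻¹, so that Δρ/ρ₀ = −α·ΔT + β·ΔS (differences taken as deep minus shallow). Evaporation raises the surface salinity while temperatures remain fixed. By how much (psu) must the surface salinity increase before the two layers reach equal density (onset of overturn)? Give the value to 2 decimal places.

1.55 psu

Neutral buoyancy requires −α(T_deep − T_surf) + β(S_deep − S_surf′) = 0.
S_surf′ = S_deep − (α/β)·ΔT = 34.03 − (2 × 10⁻⁴/7.1 × 10⁻⁴)·(-3.9) = 35.1286 psu.
Increase required: 35.1286 − 33.58 = 1.5486 psu.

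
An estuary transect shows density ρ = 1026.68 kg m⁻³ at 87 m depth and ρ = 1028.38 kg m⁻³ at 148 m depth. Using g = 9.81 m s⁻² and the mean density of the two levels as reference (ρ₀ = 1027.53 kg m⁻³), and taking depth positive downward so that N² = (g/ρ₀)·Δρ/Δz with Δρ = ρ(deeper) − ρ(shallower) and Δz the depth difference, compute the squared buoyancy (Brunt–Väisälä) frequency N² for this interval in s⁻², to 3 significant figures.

2.66 × 10⁻⁴ s⁻²

Δρ = 1028.38 − 1026.68 = 1.70 kg m⁻³ over Δz = 148 − 87 = 61 m.
N² = (9.81/1027.53) × (1.70/61) = 2.6607 × 10⁻⁴ s⁻² ≈ 2.66 × 10⁻⁴ s⁻².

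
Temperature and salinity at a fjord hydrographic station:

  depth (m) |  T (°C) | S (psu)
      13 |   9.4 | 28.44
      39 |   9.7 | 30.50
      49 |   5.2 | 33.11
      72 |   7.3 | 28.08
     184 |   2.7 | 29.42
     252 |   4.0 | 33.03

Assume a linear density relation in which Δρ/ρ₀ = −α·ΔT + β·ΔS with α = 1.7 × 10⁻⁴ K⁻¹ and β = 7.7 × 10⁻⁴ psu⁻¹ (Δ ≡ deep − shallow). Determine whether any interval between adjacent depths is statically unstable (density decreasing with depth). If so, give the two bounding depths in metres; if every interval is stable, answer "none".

49–72 m

Evaluate Δρ/ρ₀ = −αΔT + βΔS across each adjacent pair:
  13–39 m: −αΔT+βΔS = −(1.7 × 10⁻⁴)(+0.3)+(7.7 × 10⁻⁴)(+2.06) = 1.5 × 10⁻³ → stable
  39–49 m: −αΔT+βΔS = −(1.7 × 10⁻⁴)(-4.5)+(7.7 × 10⁻⁴)(+2.61) = 2.8 × 10⁻³ → stable
  49–72 m: −αΔT+βΔS = −(1.7 × 10⁻⁴)(+2.1)+(7.7 × 10⁻⁴)(-5.03) = -4.2 × 10⁻³ → UNSTABLE
  72–184 m: −αΔT+βΔS = −(1.7 × 10⁻⁴)(-4.6)+(7.7 × 10⁻⁴)(+1.34) = 1.8 × 10⁻³ → stable
  184–252 m: −αΔT+βΔS = −(1.7 × 10⁻⁴)(+1.3)+(7.7 × 10⁻⁴)(+3.61) = 2.6 × 10⁻³ → stable
The 49–72 m interval has Δρ < 0: lighter water underlies denser water.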